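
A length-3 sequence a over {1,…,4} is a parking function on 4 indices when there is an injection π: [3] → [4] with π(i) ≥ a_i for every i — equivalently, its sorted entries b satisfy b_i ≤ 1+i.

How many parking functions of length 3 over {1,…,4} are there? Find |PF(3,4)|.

|PF(3,4)| = 2·5^2 = 2 · 25 = 50
Example (1,2,4) → sorted (1,2,4): b_i ≤ 1+i ∀i, a PF.

50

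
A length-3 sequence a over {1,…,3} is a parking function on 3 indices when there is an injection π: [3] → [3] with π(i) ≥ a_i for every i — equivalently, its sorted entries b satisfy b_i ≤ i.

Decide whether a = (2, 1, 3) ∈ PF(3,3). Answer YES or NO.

YES

Sorted: b = (1, 2, 3).
  b_1=1 ≤ 1
  b_2=2 ≤ 2
  b_3=3 ≤ 3
All bounds hold ⇒ YES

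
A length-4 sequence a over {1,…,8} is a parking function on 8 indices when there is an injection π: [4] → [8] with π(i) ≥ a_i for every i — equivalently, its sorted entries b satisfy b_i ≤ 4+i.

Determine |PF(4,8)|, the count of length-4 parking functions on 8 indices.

3645

|PF(4,8)| = (8−4+1)·(8+1)^(4−1) = 5 · 729 = 3645 (Pollak)
One tuple (3,8,4,3) → sorted (3,3,4,8): b_i ≤ 4+i ∀i, a PF.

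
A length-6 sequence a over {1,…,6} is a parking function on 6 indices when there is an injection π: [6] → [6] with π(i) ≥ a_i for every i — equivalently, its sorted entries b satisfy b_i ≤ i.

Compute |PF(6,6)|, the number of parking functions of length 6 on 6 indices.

16807

#PF = (7−6)·7^(6−1) = 1×16807 = 16807
Check (1,2,4,3,2,1) → sorted (1,1,2,2,3,4): b_i ≤ i ∀i, a PF.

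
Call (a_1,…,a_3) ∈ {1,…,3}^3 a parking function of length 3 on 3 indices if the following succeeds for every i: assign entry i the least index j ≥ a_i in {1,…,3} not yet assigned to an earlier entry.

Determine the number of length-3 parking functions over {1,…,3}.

16

|PF(3,3)| = (4−3)·4^(3−1) = 1·16 = 16 (Konheim–Weiss)
Check (1,1,2) → sorted (1,1,2): b_i ≤ i ∀i, a PF.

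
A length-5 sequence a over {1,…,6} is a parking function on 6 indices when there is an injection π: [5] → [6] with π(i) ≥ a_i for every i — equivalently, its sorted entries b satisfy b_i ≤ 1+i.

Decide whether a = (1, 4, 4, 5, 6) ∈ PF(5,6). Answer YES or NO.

NO

Sorted: b = (1, 4, 4, 5, 6).
  b_1=1 ≤ 2
  b_2=4 > 3
  fails at i=2 ⇒ NO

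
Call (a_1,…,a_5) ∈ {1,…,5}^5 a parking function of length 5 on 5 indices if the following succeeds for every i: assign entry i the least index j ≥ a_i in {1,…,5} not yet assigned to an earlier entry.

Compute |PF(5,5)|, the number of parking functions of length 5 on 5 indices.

#PF = 1·6^4 = 1×1296 = 1296 (Konheim–Weiss)
One tuple (2,1,1,3,1) → sorted (1,1,1,2,3): b_i ≤ i ∀i, a PF.

1296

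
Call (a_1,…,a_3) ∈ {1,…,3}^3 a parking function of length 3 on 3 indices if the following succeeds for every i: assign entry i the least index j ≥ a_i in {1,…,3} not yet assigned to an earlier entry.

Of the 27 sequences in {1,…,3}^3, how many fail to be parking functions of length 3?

Count = 1·4^2 = 1·16 = 16 (Konheim–Weiss)
Check (2,2,2) → sorted (2,2,2): b_1=2>1, not a PF.
3^3 − 16 = 27 − 16 = 11

11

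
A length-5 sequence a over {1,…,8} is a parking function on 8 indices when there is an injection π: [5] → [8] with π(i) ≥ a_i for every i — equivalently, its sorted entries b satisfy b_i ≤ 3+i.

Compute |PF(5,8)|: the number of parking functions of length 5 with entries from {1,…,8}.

26244

Count = (8+1−5)·(8+1)^{5−1} = 4·6561 = 26244 (Pollak)
E.g. (6,2,5,8,4) → sorted (2,4,5,6,8): b_i ≤ 3+i ∀i, a PF.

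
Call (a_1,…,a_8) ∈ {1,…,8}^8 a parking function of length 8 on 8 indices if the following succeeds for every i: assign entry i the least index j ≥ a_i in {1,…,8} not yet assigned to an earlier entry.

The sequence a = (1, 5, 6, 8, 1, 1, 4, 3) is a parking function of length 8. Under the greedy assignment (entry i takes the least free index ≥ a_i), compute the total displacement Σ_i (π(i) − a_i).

7

Σπ = 8·9/2 = 36 (π permutes [8]); Σa = 1+5+6+8+1+1+4+3 = 29; disp = 36−29 = 7.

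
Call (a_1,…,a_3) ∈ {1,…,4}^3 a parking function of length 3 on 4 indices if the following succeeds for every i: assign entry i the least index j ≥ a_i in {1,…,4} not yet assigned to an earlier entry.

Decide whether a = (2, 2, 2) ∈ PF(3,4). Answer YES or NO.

YES

Rearranged: b = (2, 2, 2).
  b_1=2 ≤ 2
  b_2=2 ≤ 3
  b_3=2 ≤ 4
All bounds hold ⇒ YES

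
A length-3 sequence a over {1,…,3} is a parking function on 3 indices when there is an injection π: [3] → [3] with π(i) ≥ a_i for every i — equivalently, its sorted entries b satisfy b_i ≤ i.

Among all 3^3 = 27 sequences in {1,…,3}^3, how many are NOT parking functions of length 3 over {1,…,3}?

#PF = 1·4^2 = 1·16 = 16 (Konheim–Weiss)
Check (3,2,2) → sorted (2,2,3): b_1=2>1, not a PF.
So 27 − 16 = 11 fail.

11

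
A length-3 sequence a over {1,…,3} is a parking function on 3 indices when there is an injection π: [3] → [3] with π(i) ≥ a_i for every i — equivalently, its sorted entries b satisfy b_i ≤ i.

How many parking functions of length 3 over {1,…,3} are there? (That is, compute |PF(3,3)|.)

16

|PF(3,3)| = (3+1−3)·(3+1)^{3−1} = 1 · 16 = 16
One tuple (2,1,3) → sorted (1,2,3): b_i ≤ i ∀i, a PF.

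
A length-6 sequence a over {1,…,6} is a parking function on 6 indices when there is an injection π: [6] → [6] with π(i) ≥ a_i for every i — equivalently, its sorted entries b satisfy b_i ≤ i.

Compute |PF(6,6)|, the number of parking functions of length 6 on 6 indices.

16807

Count = (6+1−6)·(6+1)^{6−1} = 1·16807 = 16807 [KW]
Example (1,3,4,3,5,2) → sorted (1,2,3,3,4,5): b_i ≤ i ∀i, a PF.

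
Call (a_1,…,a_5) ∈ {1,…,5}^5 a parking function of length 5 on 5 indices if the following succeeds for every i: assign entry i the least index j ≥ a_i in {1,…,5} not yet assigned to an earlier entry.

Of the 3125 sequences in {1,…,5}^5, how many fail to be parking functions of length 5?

1829

Count = (5+1−5)·(5+1)^{5−1} = 1 · 1296 = 1296 (Pollak)
Check (4,4,4,4,4) → sorted (4,4,4,4,4): b_1=4>1, not a PF.
Total 3125; non-PF = 3125−1296 = 1829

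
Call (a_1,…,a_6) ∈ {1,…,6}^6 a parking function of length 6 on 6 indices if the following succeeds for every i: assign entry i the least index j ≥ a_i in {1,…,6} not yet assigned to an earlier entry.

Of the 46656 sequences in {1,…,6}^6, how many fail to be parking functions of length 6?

#PF = 1·7^5 = 1×16807 = 16807
Check (6,3,6,2,3,6) → sorted (2,3,3,6,6,6): b_1=2>1, not a PF.
Total 46656; non-PF = 46656−16807 = 29849

29849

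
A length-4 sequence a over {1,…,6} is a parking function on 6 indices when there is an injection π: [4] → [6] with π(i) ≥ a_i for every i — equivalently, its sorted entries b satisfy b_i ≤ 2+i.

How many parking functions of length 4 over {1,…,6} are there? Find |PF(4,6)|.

1029

|PF(4,6)| = 3·7^3 = 3 · 343 = 1029 [KW]
E.g. (6,3,2,5) → sorted (2,3,5,6): b_i ≤ 2+i ∀i, a PF.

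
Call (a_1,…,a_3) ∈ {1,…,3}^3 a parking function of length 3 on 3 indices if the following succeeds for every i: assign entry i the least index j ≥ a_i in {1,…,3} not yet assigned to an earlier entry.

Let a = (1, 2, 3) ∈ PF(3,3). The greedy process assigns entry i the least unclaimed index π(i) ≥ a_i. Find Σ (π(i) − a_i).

Σπ = 3·4/2 = 6 (π permutes [3]); Σa = 1+2+3 = 6; disp = 6−6 = 0.

0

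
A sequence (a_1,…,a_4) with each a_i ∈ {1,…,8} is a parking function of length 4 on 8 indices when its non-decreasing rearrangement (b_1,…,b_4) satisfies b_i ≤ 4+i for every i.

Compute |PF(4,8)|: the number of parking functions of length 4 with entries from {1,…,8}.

#PF = 5·9^3 = 5×729 = 3645 [KW]
E.g. (4,7,2,4) → sorted (2,4,4,7): b_i ≤ 4+i ∀i, a PF.

3645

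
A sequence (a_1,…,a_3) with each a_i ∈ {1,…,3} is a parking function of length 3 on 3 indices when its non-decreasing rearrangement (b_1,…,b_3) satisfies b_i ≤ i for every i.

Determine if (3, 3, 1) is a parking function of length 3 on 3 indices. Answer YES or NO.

Order a: b = (1, 3, 3).
  b_1=1 ≤ 1
  b_2=3 > 2
  fails at i=2 ⇒ NO

NO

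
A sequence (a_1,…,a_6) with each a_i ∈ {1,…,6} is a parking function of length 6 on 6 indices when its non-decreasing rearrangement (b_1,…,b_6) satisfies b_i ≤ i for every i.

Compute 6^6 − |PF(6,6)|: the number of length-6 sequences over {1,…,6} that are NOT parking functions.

#PF = (6+1−6)·(6+1)^{6−1} = 1·16807 = 16807 (Pollak)
E.g. (3,2,5,3,5,5) → sorted (2,3,3,5,5,5): b_1=2>1, not a PF.
6^6 − 16807 = 46656 − 16807 = 29849

29849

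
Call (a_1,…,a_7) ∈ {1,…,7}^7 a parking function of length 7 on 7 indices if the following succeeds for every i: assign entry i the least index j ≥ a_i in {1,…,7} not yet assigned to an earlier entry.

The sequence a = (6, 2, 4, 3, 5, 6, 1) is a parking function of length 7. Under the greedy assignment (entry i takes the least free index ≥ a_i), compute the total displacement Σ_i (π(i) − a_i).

1

Σπ(i) = 1+…+7 = 28; Σa = 6+2+4+3+5+6+1 = 27; disp = 28−27 = 1.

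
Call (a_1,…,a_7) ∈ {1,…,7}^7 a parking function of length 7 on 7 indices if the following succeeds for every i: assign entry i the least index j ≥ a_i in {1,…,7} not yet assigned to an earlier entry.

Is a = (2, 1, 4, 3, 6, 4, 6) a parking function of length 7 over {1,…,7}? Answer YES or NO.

YES

Sorted: b = (1, 2, 3, 4, 4, 6, 6).
  b_1=1 ≤ 1
  b_2=2 ≤ 2
  b_3=3 ≤ 3
  b_4=4 ≤ 4
  b_5=4 ≤ 5
  b_6=6 ≤ 6
  b_7=6 ≤ 7
All bounds hold ⇒ YES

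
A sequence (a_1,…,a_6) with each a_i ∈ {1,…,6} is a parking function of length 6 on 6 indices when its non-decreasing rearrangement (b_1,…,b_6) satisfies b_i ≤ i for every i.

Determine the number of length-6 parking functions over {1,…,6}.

16807

|PF(6,6)| = (6+1−6)·(6+1)^{6−1} = 1 · 16807 = 16807 (Konheim–Weiss)
Example (5,4,1,4,3,2) → sorted (1,2,3,4,4,5): b_i ≤ i ∀i, a PF.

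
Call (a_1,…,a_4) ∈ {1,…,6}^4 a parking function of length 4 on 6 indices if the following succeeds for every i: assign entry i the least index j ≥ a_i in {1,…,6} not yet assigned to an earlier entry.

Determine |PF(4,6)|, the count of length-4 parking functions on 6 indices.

#PF = 3·7^3 = 3×343 = 1029 (Konheim–Weiss)
Example (6,1,5,1) → sorted (1,1,5,6): b_i ≤ 2+i ∀i, a PF.

1029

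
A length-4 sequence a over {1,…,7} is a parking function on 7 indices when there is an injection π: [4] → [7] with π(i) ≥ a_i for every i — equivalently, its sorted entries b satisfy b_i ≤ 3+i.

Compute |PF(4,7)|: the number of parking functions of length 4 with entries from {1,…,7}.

Count = 4·8^3 = 4·512 = 2048
Check (3,7,6,1) → sorted (1,3,6,7): b_i ≤ 3+i ∀i, a PF.

2048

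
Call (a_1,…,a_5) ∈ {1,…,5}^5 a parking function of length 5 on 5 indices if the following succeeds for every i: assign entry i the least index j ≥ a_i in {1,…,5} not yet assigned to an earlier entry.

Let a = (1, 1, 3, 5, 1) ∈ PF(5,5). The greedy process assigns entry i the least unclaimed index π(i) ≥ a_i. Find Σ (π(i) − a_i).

4

Σπ = 5·6/2 = 15 (π permutes [5]); Σa = 1+1+3+5+1 = 11; disp = 15−11 = 4.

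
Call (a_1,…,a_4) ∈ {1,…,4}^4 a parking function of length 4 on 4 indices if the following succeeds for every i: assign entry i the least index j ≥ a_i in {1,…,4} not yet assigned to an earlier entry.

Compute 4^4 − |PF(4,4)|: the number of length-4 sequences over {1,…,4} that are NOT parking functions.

Count = (4−4+1)·(4+1)^(4−1) = 1·125 = 125 [KW]
One tuple (3,3,2,3) → sorted (2,3,3,3): b_1=2>1, not a PF.
So 256 − 125 = 131 fail.

131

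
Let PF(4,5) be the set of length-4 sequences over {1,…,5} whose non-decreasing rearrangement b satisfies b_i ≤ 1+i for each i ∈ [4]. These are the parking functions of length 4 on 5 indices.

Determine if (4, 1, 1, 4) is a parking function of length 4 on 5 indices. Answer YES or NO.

YES

Order a: b = (1, 1, 4, 4).
  b_1=1 ≤ 2
  b_2=1 ≤ 3
  b_3=4 ≤ 4
  b_4=4 ≤ 5
All bounds hold ⇒ YES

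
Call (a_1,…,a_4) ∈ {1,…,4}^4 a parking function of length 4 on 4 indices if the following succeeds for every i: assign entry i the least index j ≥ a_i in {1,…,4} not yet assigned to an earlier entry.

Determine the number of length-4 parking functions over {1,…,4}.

125

#PF = (5−4)·5^(4−1) = 1·125 = 125 (Pollak)
Check (2,1,4,3) → sorted (1,2,3,4): b_i ≤ i ∀i, a PF.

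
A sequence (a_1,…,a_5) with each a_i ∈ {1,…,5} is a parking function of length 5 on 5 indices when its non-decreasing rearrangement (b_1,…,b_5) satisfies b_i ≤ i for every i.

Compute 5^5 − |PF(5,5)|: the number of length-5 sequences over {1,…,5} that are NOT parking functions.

1829

Count = (5+1−5)·(5+1)^{5−1} = 1·1296 = 1296
Check (4,4,2,5,3) → sorted (2,3,4,4,5): b_1=2>1, not a PF.
5^5 − 1296 = 3125 − 1296 = 1829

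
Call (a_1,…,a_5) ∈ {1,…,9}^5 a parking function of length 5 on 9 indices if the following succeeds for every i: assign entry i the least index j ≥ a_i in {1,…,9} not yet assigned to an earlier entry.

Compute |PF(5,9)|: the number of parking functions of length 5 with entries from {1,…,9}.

|PF| = (10−5)·10^(5−1) = 5 · 10000 = 50000 (Pollak)
E.g. (8,3,9,4,4) → sorted (3,4,4,8,9): b_i ≤ 4+i ∀i, a PF.

50000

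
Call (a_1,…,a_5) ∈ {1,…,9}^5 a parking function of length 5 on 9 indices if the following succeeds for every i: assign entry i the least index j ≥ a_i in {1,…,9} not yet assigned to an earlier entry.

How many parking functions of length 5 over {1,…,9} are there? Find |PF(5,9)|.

50000

#PF = 5·10^4 = 5 · 10000 = 50000 (Konheim–Weiss)
E.g. (3,6,3,7,1) → sorted (1,3,3,6,7): b_i ≤ 4+i ∀i, a PF.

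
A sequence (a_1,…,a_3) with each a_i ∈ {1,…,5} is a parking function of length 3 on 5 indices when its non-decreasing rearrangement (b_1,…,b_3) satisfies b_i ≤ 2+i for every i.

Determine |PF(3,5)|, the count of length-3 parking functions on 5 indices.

Count = (5−3+1)·(5+1)^(3−1) = 3×36 = 108 [KW]
Check (3,3,3) → sorted (3,3,3): b_i ≤ 2+i ∀i, a PF.

108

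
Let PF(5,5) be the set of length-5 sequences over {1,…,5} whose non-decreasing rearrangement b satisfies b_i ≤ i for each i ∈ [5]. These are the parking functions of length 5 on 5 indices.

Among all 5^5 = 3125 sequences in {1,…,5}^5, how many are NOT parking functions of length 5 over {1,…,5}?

|PF| = (6−5)·6^(5−1) = 1×1296 = 1296 (Konheim–Weiss)
E.g. (4,4,5,1,4) → sorted (1,4,4,4,5): b_2=4>2, not a PF.
5^5 − 1296 = 3125 − 1296 = 1829

1829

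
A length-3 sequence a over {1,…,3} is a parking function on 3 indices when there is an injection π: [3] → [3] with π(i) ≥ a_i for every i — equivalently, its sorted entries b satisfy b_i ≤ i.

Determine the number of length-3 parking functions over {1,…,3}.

|PF(3,3)| = (4−3)·4^(3−1) = 1·16 = 16
E.g. (2,1,1) → sorted (1,1,2): b_i ≤ i ∀i, a PF.

16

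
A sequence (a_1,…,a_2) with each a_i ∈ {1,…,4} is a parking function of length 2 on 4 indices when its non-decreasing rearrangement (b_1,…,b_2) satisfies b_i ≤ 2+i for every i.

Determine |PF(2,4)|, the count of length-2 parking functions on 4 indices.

|PF(2,4)| = (5−2)·5^(2−1) = 3×5 = 15 [KW]
Example (1,4) → sorted (1,4): b_i ≤ 2+i ∀i, a PF.

15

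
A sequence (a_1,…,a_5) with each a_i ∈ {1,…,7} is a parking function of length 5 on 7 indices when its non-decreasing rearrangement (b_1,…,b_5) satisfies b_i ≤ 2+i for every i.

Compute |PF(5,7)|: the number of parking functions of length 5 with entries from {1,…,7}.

|PF(5,7)| = (8−5)·8^(5−1) = 3×4096 = 12288 [KW]
E.g. (7,1,2,1,5) → sorted (1,1,2,5,7): b_i ≤ 2+i ∀i, a PF.

12288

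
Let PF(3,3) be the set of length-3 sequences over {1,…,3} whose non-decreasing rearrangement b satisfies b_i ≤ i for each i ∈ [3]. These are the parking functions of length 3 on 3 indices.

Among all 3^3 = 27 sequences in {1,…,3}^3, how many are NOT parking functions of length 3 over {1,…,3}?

|PF(3,3)| = (4−3)·4^(3−1) = 1 · 16 = 16 [KW]
Example (2,3,3) → sorted (2,3,3): b_1=2>1, not a PF.
Total 27; non-PF = 27−16 = 11

11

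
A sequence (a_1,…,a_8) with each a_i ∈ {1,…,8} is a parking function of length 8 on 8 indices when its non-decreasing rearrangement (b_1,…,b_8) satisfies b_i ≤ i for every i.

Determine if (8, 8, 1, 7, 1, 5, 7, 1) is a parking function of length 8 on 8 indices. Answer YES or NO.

Order a: b = (1, 1, 1, 5, 7, 7, 8, 8).
  b_1=1 ≤ 1
  b_2=1 ≤ 2
  b_3=1 ≤ 3
  b_4=5 > 4
  fails at i=4 ⇒ NO

NO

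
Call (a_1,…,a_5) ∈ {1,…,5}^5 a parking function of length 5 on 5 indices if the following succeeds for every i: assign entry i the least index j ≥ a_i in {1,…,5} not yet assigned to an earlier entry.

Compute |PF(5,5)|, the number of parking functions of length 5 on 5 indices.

1296

|PF(5,5)| = 1·6^4 = 1×1296 = 1296 (Konheim–Weiss)
E.g. (3,1,2,2,3) → sorted (1,2,2,3,3): b_i ≤ i ∀i, a PF.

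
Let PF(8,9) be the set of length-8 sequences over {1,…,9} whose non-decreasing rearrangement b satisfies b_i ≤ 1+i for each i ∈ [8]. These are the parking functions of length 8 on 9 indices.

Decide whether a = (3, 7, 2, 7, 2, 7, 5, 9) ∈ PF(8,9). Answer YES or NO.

Sorted: b = (2, 2, 3, 5, 7, 7, 7, 9).
  b_1=2 ≤ 2
  b_2=2 ≤ 3
  b_3=3 ≤ 4
  b_4=5 ≤ 5
  b_5=7 > 6
  fails at i=5 ⇒ NO

NO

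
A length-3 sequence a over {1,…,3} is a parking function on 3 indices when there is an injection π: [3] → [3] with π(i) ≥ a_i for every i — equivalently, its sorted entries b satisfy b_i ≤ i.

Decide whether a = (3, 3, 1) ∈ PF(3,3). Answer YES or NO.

Rearranged: b = (1, 3, 3).
  b_1=1 ≤ 1
  b_2=3 > 2
  fails at i=2 ⇒ NO

NO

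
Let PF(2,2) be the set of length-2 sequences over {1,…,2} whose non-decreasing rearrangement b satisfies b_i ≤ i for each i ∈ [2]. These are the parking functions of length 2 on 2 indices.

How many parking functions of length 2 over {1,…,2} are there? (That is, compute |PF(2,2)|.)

|PF(2,2)| = 1·3^1 = 1×3 = 3 (Pollak)
Example (1,1) → sorted (1,1): b_i ≤ i ∀i, a PF.

3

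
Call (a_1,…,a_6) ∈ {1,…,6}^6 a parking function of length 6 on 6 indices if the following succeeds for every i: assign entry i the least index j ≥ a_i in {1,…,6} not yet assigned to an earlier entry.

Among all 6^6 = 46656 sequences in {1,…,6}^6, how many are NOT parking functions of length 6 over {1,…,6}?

Count = (6−6+1)·(6+1)^(6−1) = 1·16807 = 16807 (Konheim–Weiss)
One tuple (5,3,5,2,6,6) → sorted (2,3,5,5,6,6): b_1=2>1, not a PF.
Total 46656; non-PF = 46656−16807 = 29849

29849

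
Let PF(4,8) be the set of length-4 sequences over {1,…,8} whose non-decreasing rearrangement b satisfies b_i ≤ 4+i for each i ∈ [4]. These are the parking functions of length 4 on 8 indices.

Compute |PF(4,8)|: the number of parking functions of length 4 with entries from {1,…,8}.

Count = 5·9^3 = 5×729 = 3645 (Konheim–Weiss)
E.g. (4,1,4,1) → sorted (1,1,4,4): b_i ≤ 4+i ∀i, a PF.

3645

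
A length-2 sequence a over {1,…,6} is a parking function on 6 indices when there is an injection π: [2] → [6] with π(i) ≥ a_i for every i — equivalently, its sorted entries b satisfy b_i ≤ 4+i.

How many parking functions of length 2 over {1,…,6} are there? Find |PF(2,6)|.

35

|PF| = (7−2)·7^(2−1) = 5 · 7 = 35 (Pollak)
One tuple (2,3) → sorted (2,3): b_i ≤ 4+i ∀i, a PF.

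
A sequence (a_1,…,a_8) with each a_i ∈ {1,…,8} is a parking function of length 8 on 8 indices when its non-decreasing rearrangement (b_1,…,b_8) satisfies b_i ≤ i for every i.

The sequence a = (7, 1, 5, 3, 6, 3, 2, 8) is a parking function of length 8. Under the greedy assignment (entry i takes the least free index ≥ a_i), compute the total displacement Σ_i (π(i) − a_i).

1

Σπ = 36 ({1..8} each once); Σa = 7+1+5+3+6+3+2+8 = 35; disp = 36−35 = 1.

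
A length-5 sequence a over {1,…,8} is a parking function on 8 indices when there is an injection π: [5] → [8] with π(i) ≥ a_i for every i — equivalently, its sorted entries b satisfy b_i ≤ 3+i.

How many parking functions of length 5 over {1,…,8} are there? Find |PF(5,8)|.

|PF(5,8)| = (9−5)·9^(5−1) = 4 · 6561 = 26244 (Konheim–Weiss)
E.g. (4,1,8,1,1) → sorted (1,1,1,4,8): b_i ≤ 3+i ∀i, a PF.

26244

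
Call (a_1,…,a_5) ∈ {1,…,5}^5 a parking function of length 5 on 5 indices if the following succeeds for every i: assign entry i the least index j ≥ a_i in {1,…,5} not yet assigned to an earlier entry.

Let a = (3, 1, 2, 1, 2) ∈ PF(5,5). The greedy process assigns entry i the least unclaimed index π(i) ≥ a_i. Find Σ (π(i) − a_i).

6

Σπ(i) = 1+…+5 = 15; Σa = 3+1+2+1+2 = 9; disp = 15−9 = 6.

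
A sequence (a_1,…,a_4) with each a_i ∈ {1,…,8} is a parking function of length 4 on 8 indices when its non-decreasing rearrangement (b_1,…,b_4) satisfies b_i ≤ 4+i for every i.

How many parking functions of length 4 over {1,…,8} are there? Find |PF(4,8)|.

3645

Count = (8−4+1)·(8+1)^(4−1) = 5·729 = 3645 (Konheim–Weiss)
One tuple (1,3,6,5) → sorted (1,3,5,6): b_i ≤ 4+i ∀i, a PF.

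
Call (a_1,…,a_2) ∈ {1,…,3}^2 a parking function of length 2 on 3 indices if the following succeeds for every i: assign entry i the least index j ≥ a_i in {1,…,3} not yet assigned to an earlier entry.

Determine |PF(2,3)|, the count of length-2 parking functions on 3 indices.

8

Count = 2·4^1 = 2 · 4 = 8 [KW]
E.g. (2,1) → sorted (1,2): b_i ≤ 1+i ∀i, a PF.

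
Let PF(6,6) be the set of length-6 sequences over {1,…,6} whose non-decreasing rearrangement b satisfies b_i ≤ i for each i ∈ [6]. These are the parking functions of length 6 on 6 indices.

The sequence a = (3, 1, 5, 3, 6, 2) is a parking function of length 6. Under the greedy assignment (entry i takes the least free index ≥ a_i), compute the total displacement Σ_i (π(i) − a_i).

1

Σπ = 6·7/2 = 21 (π permutes [6]); Σa = 3+1+5+3+6+2 = 20; disp = 21−20 = 1.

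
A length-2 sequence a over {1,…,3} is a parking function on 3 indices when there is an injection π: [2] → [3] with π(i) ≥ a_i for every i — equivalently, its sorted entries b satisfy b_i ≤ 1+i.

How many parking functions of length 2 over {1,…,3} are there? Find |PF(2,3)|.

Count = 2·4^1 = 2×4 = 8 (Konheim–Weiss)
E.g. (2,3) → sorted (2,3): b_i ≤ 1+i ∀i, a PF.

8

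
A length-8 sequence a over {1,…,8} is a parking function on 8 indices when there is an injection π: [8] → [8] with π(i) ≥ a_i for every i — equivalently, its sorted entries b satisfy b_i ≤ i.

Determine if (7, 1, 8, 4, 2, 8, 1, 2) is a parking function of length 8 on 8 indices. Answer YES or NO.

Order a: b = (1, 1, 2, 2, 4, 7, 8, 8).
  b_1=1 ≤ 1
  b_2=1 ≤ 2
  b_3=2 ≤ 3
  b_4=2 ≤ 4
  b_5=4 ≤ 5
  b_6=7 > 6
  fails at i=6 ⇒ NO

NO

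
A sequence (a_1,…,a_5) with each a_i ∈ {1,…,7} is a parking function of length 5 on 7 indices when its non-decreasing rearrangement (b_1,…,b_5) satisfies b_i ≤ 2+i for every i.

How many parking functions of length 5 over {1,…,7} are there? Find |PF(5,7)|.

12288

Count = 3·8^4 = 3·4096 = 12288 (Konheim–Weiss)
One tuple (3,2,6,5,5) → sorted (2,3,5,5,6): b_i ≤ 2+i ∀i, a PF.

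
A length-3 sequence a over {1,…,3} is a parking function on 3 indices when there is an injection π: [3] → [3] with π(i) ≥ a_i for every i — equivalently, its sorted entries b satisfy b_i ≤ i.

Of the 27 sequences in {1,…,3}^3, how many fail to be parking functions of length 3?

11

|PF| = (3−3+1)·(3+1)^(3−1) = 1 · 16 = 16 [KW]
One tuple (3,3,3) → sorted (3,3,3): b_1=3>1, not a PF.
3^3 − 16 = 27 − 16 = 11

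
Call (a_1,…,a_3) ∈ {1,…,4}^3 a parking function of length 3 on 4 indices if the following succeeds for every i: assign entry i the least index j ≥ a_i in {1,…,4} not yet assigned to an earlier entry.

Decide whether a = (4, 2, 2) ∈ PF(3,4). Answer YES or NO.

YES

Order a: b = (2, 2, 4).
  b_1=2 ≤ 2
  b_2=2 ≤ 3
  b_3=4 ≤ 4
All bounds hold ⇒ YES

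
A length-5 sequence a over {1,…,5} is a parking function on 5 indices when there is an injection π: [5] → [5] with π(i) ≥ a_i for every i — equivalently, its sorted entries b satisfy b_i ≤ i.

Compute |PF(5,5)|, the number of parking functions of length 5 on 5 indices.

1296

#PF = (5−5+1)·(5+1)^(5−1) = 1×1296 = 1296 [KW]
Check (2,1,2,1,3) → sorted (1,1,2,2,3): b_i ≤ i ∀i, a PF.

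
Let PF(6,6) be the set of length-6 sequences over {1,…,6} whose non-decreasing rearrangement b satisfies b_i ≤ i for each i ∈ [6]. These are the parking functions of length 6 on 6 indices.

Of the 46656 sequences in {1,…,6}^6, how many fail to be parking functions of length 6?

29849

#PF = (6+1−6)·(6+1)^{6−1} = 1 · 16807 = 16807 [KW]
E.g. (6,6,6,2,6,4) → sorted (2,4,6,6,6,6): b_1=2>1, not a PF.
So 46656 − 16807 = 29849 fail.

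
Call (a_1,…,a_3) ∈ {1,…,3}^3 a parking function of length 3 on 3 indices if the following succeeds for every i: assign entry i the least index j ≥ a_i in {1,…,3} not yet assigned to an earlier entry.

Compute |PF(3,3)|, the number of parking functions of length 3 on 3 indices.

16

Count = (3+1−3)·(3+1)^{3−1} = 1·16 = 16 (Pollak)
Example (1,2,2) → sorted (1,2,2): b_i ≤ i ∀i, a PF.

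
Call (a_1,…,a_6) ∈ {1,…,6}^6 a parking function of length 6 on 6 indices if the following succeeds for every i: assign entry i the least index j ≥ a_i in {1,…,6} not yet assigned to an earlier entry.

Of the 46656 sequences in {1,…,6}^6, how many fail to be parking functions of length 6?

#PF = 1·7^5 = 1×16807 = 16807 (Pollak)
One tuple (6,2,3,2,4,5) → sorted (2,2,3,4,5,6): b_1=2>1, not a PF.
So 46656 − 16807 = 29849 fail.

29849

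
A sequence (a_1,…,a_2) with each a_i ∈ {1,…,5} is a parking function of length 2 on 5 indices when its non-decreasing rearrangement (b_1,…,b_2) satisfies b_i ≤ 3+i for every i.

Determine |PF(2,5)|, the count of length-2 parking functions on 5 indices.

24

Count = 4·6^1 = 4·6 = 24
One tuple (3,1) → sorted (1,3): b_i ≤ 3+i ∀i, a PF.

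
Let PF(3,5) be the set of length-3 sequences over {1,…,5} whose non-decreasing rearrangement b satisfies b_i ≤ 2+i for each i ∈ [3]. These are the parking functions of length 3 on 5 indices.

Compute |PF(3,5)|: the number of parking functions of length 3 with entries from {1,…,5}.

Count = 3·6^2 = 3 · 36 = 108 [KW]
Check (1,3,2) → sorted (1,2,3): b_i ≤ 2+i ∀i, a PF.

108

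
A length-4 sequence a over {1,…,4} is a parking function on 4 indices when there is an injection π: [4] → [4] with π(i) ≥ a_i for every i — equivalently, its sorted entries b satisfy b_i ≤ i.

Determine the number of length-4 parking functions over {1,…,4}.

#PF = 1·5^3 = 1×125 = 125 (Pollak)
Example (2,1,1,1) → sorted (1,1,1,2): b_i ≤ i ∀i, a PF.

125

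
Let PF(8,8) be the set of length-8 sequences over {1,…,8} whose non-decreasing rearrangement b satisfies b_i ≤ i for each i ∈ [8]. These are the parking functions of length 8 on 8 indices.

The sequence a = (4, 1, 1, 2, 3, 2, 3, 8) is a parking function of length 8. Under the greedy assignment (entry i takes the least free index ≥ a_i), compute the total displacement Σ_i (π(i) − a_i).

12

Σπ = 8·9/2 = 36 (π permutes [8]); Σa = 4+1+1+2+3+2+3+8 = 24; disp = 36−24 = 12.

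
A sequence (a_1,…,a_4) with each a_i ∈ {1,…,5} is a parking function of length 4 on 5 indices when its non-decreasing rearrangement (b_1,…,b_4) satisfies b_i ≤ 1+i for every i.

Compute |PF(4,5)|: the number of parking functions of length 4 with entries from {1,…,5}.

|PF(4,5)| = (6−4)·6^(4−1) = 2×216 = 432
Example (1,5,2,1) → sorted (1,1,2,5): b_i ≤ 1+i ∀i, a PF.

432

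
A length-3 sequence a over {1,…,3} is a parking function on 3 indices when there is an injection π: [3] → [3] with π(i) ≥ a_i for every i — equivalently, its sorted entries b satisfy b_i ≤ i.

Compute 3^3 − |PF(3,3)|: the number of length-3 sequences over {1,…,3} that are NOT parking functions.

Count = (3+1−3)·(3+1)^{3−1} = 1·16 = 16 (Pollak)
E.g. (2,3,3) → sorted (2,3,3): b_1=2>1, not a PF.
So 27 − 16 = 11 fail.

11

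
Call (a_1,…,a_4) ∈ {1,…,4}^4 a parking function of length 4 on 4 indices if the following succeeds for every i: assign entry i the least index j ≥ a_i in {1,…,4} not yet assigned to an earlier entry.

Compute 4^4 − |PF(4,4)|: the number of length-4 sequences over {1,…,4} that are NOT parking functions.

#PF = (4−4+1)·(4+1)^(4−1) = 1 · 125 = 125 (Konheim–Weiss)
E.g. (3,4,3,2) → sorted (2,3,3,4): b_1=2>1, not a PF.
So 256 − 125 = 131 fail.

131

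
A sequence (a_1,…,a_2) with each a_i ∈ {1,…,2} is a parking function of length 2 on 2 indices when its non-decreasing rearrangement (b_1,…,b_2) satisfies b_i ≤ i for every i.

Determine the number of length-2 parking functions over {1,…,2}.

3

#PF = (3−2)·3^(2−1) = 1×3 = 3 (Konheim–Weiss)
E.g. (1,1) → sorted (1,1): b_i ≤ i ∀i, a PF.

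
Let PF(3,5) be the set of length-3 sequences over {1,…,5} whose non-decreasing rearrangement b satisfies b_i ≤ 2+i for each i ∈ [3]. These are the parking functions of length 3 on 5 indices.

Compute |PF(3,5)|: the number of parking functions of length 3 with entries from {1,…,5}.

Count = (5+1−3)·(5+1)^{3−1} = 3·36 = 108
Check (5,4,1) → sorted (1,4,5): b_i ≤ 2+i ∀i, a PF.

108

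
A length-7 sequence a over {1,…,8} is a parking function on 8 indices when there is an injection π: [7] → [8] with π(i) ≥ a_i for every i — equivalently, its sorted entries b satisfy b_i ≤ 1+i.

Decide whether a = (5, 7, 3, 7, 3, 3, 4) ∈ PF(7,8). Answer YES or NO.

NO

Order a: b = (3, 3, 3, 4, 5, 7, 7).
  b_1=3 > 2
  fails at i=1 ⇒ NO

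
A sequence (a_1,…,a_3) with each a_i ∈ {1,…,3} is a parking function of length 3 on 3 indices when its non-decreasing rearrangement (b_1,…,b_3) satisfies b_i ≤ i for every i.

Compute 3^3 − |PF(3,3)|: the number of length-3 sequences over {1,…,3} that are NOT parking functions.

11

Count = (3+1−3)·(3+1)^{3−1} = 1×16 = 16 (Pollak)
E.g. (3,3,3) → sorted (3,3,3): b_1=3>1, not a PF.
Total 27; non-PF = 27−16 = 11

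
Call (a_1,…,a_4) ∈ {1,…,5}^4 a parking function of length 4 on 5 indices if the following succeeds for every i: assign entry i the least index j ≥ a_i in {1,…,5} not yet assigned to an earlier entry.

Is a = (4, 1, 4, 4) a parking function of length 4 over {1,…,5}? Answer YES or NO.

Sorted: b = (1, 4, 4, 4).
  b_1=1 ≤ 2
  b_2=4 > 3
  fails at i=2 ⇒ NO

NO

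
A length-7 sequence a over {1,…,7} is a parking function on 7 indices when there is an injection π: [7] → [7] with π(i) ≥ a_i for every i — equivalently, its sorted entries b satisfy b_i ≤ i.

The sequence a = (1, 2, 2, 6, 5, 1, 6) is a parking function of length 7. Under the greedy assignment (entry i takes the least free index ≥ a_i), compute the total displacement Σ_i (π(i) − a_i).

Σπ = 28 ({1..7} each once); Σa = 1+2+2+6+5+1+6 = 23; disp = 28−23 = 5.

5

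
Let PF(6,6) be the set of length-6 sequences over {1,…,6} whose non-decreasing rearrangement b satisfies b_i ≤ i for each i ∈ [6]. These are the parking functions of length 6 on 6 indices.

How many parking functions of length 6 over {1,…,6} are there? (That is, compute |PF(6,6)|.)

#PF = 1·7^5 = 1·16807 = 16807 [KW]
E.g. (1,4,2,1,4,5) → sorted (1,1,2,4,4,5): b_i ≤ i ∀i, a PF.

16807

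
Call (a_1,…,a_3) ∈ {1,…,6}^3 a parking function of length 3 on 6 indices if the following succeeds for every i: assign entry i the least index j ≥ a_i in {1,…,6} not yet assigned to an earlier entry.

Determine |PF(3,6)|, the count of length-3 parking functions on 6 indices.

196

Count = (6+1−3)·(6+1)^{3−1} = 4 · 49 = 196 [KW]
E.g. (6,4,3) → sorted (3,4,6): b_i ≤ 3+i ∀i, a PF.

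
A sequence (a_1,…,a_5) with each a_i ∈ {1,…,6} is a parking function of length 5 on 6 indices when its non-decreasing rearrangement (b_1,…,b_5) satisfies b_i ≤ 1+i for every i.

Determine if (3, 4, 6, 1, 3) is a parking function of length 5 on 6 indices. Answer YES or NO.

YES

Rearranged: b = (1, 3, 3, 4, 6).
  b_1=1 ≤ 2
  b_2=3 ≤ 3
  b_3=3 ≤ 4
  b_4=4 ≤ 5
  b_5=6 ≤ 6
All bounds hold ⇒ YES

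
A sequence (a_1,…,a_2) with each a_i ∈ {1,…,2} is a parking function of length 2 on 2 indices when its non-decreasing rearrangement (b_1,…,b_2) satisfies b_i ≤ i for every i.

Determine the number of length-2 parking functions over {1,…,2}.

3

#PF = (2−2+1)·(2+1)^(2−1) = 1·3 = 3
E.g. (1,2) → sorted (1,2): b_i ≤ i ∀i, a PF.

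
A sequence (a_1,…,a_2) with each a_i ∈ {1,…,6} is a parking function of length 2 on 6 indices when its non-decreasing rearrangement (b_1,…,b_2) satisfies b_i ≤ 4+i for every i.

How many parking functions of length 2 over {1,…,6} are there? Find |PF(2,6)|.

|PF(2,6)| = (6−2+1)·(6+1)^(2−1) = 5·7 = 35
Check (3,5) → sorted (3,5): b_i ≤ 4+i ∀i, a PF.

35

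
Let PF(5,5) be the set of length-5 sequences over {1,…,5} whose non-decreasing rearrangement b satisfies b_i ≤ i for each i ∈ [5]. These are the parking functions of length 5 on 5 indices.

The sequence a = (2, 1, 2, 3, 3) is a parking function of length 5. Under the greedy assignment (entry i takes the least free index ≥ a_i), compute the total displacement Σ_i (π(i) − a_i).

4

Σπ = 15 ({1..5} each once); Σa = 2+1+2+3+3 = 11; disp = 15−11 = 4.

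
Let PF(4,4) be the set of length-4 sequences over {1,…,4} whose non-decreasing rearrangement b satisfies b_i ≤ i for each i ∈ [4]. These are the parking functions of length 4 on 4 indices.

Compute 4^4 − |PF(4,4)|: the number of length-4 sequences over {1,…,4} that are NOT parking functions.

|PF| = 1·5^3 = 1·125 = 125 (Konheim–Weiss)
E.g. (3,3,3,2) → sorted (2,3,3,3): b_1=2>1, not a PF.
Total 256; non-PF = 256−125 = 131

131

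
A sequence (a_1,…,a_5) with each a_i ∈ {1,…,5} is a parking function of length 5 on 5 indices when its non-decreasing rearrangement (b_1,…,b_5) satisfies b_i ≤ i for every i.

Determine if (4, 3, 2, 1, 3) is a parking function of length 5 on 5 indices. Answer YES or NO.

YES

Order a: b = (1, 2, 3, 3, 4).
  b_1=1 ≤ 1
  b_2=2 ≤ 2
  b_3=3 ≤ 3
  b_4=3 ≤ 4
  b_5=4 ≤ 5
All bounds hold ⇒ YES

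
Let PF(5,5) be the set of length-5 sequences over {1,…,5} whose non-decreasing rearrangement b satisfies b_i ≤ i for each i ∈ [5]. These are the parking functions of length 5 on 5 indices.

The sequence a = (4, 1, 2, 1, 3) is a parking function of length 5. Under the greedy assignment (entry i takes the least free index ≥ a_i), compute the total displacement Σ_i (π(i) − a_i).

4

Σπ = 15 ({1..5} each once); Σa = 4+1+2+1+3 = 11; disp = 15−11 = 4.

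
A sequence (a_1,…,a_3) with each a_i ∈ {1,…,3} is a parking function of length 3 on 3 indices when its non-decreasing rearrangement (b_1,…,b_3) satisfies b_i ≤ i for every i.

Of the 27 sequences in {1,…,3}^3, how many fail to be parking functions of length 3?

|PF| = 1·4^2 = 1×16 = 16 [KW]
Example (2,2,3) → sorted (2,2,3): b_1=2>1, not a PF.
Total 27; non-PF = 27−16 = 11

11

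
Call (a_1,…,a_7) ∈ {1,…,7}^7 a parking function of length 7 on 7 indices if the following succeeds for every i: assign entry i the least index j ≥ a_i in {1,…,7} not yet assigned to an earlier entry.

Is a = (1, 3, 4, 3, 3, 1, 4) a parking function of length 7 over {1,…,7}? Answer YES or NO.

Sorted: b = (1, 1, 3, 3, 3, 4, 4).
  b_1=1 ≤ 1
  b_2=1 ≤ 2
  b_3=3 ≤ 3
  b_4=3 ≤ 4
  b_5=3 ≤ 5
  b_6=4 ≤ 6
  b_7=4 ≤ 7
All bounds hold ⇒ YES

YES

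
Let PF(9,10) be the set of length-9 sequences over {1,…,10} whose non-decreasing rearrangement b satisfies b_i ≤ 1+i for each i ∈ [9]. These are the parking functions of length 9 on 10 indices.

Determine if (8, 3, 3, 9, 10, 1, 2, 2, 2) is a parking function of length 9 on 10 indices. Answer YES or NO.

YES

Rearranged: b = (1, 2, 2, 2, 3, 3, 8, 9, 10).
  b_1=1 ≤ 2
  b_2=2 ≤ 3
  b_3=2 ≤ 4
  b_4=2 ≤ 5
  b_5=3 ≤ 6
  b_6=3 ≤ 7
  b_7=8 ≤ 8
  b_8=9 ≤ 9
  b_9=10 ≤ 10
All bounds hold ⇒ YES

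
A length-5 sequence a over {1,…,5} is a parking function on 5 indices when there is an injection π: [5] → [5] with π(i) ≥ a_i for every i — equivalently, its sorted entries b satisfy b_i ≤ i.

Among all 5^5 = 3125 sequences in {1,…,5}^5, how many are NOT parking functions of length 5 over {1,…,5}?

|PF(5,5)| = (5−5+1)·(5+1)^(5−1) = 1·1296 = 1296 (Pollak)
Example (4,4,5,1,5) → sorted (1,4,4,5,5): b_2=4>2, not a PF.
Total 3125; non-PF = 3125−1296 = 1829

1829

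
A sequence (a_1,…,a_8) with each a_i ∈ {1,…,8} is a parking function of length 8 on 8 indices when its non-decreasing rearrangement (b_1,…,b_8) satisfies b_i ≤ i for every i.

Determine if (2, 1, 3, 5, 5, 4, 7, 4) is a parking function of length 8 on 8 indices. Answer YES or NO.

YES

Rearranged: b = (1, 2, 3, 4, 4, 5, 5, 7).
  b_1=1 ≤ 1
  b_2=2 ≤ 2
  b_3=3 ≤ 3
  b_4=4 ≤ 4
  b_5=4 ≤ 5
  b_6=5 ≤ 6
  b_7=5 ≤ 7
  b_8=7 ≤ 8
All bounds hold ⇒ YES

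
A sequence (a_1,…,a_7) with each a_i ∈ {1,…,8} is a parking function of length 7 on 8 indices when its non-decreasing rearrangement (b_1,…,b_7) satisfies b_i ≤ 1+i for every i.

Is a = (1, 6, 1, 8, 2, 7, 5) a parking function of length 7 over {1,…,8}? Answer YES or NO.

YES

Sorted: b = (1, 1, 2, 5, 6, 7, 8).
  b_1=1 ≤ 2
  b_2=1 ≤ 3
  b_3=2 ≤ 4
  b_4=5 ≤ 5
  b_5=6 ≤ 6
  b_6=7 ≤ 7
  b_7=8 ≤ 8
All bounds hold ⇒ YES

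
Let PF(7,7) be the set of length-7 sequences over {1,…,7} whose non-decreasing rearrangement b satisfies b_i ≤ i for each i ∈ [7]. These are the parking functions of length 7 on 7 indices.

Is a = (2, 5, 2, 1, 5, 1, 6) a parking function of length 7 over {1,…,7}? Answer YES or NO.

YES

Order a: b = (1, 1, 2, 2, 5, 5, 6).
  b_1=1 ≤ 1
  b_2=1 ≤ 2
  b_3=2 ≤ 3
  b_4=2 ≤ 4
  b_5=5 ≤ 5
  b_6=5 ≤ 6
  b_7=6 ≤ 7
All bounds hold ⇒ YES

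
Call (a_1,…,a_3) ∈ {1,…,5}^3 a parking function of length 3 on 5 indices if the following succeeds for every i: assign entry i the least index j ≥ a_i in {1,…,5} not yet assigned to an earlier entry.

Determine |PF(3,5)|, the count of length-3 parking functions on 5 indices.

108

#PF = (5+1−3)·(5+1)^{3−1} = 3·36 = 108
Example (5,4,1) → sorted (1,4,5): b_i ≤ 2+i ∀i, a PF.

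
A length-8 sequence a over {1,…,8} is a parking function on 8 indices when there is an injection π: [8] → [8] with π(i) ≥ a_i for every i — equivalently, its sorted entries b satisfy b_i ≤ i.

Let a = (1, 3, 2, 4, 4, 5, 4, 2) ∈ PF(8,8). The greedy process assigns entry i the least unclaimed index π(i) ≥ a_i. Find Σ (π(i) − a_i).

Σπ = 36 ({1..8} each once); Σa = 1+3+2+4+4+5+4+2 = 25; disp = 36−25 = 11.

11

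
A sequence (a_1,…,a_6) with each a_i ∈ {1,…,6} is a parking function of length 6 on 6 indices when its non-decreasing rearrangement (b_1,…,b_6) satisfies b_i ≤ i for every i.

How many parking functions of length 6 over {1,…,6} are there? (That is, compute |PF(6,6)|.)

16807

|PF| = (7−6)·7^(6−1) = 1·16807 = 16807 (Pollak)
E.g. (3,3,1,4,2,1) → sorted (1,1,2,3,3,4): b_i ≤ i ∀i, a PF.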